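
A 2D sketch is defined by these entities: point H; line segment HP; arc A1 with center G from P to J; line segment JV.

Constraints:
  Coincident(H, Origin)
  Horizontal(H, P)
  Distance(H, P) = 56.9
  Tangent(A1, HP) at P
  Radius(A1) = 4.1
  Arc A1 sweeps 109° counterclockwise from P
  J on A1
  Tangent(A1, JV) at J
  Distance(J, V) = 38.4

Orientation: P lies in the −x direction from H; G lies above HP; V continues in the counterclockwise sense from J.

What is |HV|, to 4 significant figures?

77.69

H is at the origin; H and P share the same y with |HP| = 56.9 and P on the −x side, so P = (-56.90, 0.000). Since A1 is tangent to HP there, GP ⟂ HP, so G = P + (0, 4.1) = (-56.90, 4.100). On A1, P sits at bearing -90° from G; a 109° counterclockwise sweep puts J at bearing 19°, so J = G + 4.1·(cos 19°, sin 19°) = (-53.02, 5.435). The tangent condition forces GJ to be normal to JV, so JV runs along (−sin 19°, cos 19°); with |JV| = 38.4, V = (-65.53, 41.74). Then |HV| = |V − H| = 77.69.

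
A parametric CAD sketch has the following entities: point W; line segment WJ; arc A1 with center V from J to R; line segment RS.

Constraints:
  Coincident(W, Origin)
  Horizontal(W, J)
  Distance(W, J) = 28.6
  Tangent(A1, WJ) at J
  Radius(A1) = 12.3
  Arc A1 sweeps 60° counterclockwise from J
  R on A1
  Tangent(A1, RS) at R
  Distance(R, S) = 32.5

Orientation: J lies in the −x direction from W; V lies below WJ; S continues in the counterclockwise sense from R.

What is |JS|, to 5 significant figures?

43.588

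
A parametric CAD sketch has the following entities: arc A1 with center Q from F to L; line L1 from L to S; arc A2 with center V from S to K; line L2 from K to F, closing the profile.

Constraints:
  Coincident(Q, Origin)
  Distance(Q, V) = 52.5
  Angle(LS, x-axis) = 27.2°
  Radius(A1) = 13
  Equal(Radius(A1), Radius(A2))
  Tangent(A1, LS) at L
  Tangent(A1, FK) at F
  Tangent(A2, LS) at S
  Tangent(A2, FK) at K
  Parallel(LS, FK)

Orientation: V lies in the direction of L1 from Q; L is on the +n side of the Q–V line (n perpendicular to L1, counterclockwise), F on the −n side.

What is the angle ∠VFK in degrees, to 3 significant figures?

13.9°

The slot axis is L1's direction at 27.2°, so u = (cos 27.2°, sin 27.2°) = (0.889, 0.457) and n = (−sin 27.2°, cos 27.2°) = (-0.457, 0.889). Q is at the origin and V lies 52.5 along u from Q, so V = 52.5·u = (46.7, 24.0). Tangency of A1 to both parallel lines with radius 13.0 puts L and F at Q ± 13.0·n: L = (-5.94, 11.6), F = (5.94, -11.6). Equal radii place S and K the same way about V: S = V + 13.0·n = (40.8, 35.6), K = V − 13.0·n = (52.6, 12.4). Then cos ∠VFK = FV·FK / (|FV||FK|), giving 13.9°.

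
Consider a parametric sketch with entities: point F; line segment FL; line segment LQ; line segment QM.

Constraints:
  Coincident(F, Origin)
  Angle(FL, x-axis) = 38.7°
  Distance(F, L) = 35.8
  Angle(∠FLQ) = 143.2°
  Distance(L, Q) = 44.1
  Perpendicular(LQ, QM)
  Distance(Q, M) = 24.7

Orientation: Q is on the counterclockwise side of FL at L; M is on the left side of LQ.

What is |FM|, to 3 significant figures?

72.8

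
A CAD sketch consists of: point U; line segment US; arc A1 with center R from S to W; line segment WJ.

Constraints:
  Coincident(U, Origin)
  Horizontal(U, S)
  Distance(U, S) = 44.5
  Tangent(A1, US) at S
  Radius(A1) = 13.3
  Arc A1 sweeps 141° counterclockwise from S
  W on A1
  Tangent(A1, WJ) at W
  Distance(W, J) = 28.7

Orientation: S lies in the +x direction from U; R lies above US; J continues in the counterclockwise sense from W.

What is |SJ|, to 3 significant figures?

44.0

On A1, S sits at bearing -90° from R; a 141° counterclockwise sweep puts W at bearing 51°, so W = R + 13.3·(cos 51°, sin 51°) = (52.9, 23.6). Since A1 is tangent to WJ there, RW ⟂ WJ, so WJ runs along (−sin 51°, cos 51°); with |WJ| = 28.7, J = (30.6, 41.7). Then |SJ| = |J − S| = 44.0.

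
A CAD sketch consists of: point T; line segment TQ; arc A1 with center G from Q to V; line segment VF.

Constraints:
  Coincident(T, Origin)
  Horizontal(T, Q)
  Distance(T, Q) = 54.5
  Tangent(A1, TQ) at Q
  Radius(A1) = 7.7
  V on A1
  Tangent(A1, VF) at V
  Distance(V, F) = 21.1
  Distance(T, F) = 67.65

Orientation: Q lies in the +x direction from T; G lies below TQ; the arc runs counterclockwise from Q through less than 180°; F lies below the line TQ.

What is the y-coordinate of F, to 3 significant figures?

-29.2

T is at the origin; T and Q share the same y with |TQ| = 54.5 and Q on the +x side, so Q = (54.5, 0.00). Since A1 is tangent to TQ there, GQ ⟂ TQ, so G = Q + (0, -7.7) = (54.5, -7.70). Since GV ⟂ VF (tangency), |GF| = √(7.7² + 21.1²) = 22.5 regardless of where V sits on A1. So F lies on both circle(T, 67.65) and circle(G, 22.5); the below-TQ intersection is F = (61.0, -29.2). V is the foot of the tangent from F: V = (48.3, -12.3).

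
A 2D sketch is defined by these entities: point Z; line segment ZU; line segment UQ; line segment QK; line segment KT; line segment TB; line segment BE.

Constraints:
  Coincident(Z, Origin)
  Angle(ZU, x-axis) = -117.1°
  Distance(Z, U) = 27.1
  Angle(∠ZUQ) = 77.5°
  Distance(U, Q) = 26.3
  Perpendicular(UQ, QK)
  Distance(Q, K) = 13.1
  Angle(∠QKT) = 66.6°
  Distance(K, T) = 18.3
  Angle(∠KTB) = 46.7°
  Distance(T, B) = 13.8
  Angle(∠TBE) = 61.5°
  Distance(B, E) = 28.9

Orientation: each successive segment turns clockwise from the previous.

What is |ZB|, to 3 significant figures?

30.8

Z is at the origin; ZU runs at -117.1° with length 27.1, so U = (-12.3, -24.1). ∠ZUQ = 77.5° gives UQ at 140° from the x-axis; with |UQ| = 26.3, Q = (-32.6, -7.36). UQ ⟂ QK, so QK runs at 50.4°; with |QK| = 13.1, K = (-24.3, 2.73). ∠QKT = 66.6° gives KT at -63.0° from the x-axis; with |KT| = 18.3, T = (-16.0, -13.6). ∠KTB = 46.7° gives TB at 164° from the x-axis; with |TB| = 13.8, B = (-29.2, -9.70). Then |ZB| = |B − Z| = 30.8.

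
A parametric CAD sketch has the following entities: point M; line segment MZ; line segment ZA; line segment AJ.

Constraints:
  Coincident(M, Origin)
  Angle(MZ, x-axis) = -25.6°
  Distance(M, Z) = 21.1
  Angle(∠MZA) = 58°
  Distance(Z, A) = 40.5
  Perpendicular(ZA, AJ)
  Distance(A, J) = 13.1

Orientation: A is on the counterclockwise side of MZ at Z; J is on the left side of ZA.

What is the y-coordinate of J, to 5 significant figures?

29.670

M is at the origin; MZ runs at -25.6° with length 21.1, so Z = 21.1·(cos -25.6°, sin -25.6°) = (19.029, -9.1170). ∠MZA = 58.0°, so ZA runs at -25.6° + (180° − 58.0°) = 96.400° from the x-axis; with |ZA| = 40.5, A = Z + 40.5·(cos 96.400°, sin 96.400°) = (14.514, 31.131). ZA is perpendicular to AJ; with |AJ| = 13.1 on the left of ZA, J = A + 13.1·(-0.99377, -0.11147) = (1.4958, 29.670). So J.y = 29.670.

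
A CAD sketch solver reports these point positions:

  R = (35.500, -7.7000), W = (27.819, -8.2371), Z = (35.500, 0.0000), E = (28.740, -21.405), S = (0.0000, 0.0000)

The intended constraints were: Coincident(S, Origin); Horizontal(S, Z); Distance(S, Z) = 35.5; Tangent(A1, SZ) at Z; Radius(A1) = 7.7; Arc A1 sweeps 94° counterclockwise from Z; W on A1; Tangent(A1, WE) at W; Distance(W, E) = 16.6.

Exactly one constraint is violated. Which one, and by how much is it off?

Distance(W, E) = 16.6 — off by 3.40.

S = (0.00, 0.00) ✓; S.y = 0.00, Z.y = 0.00 ✓; |SZ| = 35.50 ✓; ∠(RZ, ZS) = 90.00° ✓; |RZ| = 7.700 ✓; bearing(R→W) − bearing(R→Z) = 94.00° ✓; |RW| = 7.700 ✓; ∠(RW, WE) = 90.00° ✓; |WE| = 13.20 ✗.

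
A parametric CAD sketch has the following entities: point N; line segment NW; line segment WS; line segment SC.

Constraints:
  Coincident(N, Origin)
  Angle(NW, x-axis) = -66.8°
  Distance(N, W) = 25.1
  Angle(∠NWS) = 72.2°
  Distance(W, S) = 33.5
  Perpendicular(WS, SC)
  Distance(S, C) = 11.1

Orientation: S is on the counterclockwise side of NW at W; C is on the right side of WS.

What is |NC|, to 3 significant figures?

43.5

N is at the origin; NW runs at -66.8° with length 25.1, so W = 25.1·(cos -66.8°, sin -66.8°) = (9.89, -23.1). ∠NWS = 72.2°, so WS runs at -66.8° + (180° − 72.2°) = 41.0° from the x-axis; with |WS| = 33.5, S = W + 33.5·(cos 41.0°, sin 41.0°) = (35.2, -1.09). WS ⟂ SC; with |SC| = 11.1 on the right of WS, C = S + 11.1·(0.656, -0.755) = (42.5, -9.47). Then |NC| = |C − N| = 43.5.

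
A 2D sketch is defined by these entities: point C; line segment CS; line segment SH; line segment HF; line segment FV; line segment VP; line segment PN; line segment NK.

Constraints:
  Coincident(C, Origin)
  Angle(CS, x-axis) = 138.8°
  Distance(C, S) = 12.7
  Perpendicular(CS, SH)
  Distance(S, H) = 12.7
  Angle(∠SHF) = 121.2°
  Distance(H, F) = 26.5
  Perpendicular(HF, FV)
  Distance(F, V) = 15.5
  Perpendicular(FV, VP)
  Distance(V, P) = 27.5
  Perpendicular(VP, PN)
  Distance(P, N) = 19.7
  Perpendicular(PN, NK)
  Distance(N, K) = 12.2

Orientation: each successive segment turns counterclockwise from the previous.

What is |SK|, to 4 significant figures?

23.30

C is at the origin; CS runs at 138.8° with length 12.7, so S = (-9.556, 8.365). CS ⟂ SH, so SH runs at -131.2°; with |SH| = 12.7, H = (-17.92, -1.190). ∠SHF = 121.2° gives HF at -72.40° from the x-axis; with |HF| = 26.5, F = (-9.908, -26.45). HF is perpendicular to FV, so FV runs at 17.60°; with |FV| = 15.5, V = (4.866, -21.76). The perpendicularity gives VP at right angles to FV, so VP runs at 107.6°; with |VP| = 27.5, P = (-3.449, 4.450). VP is perpendicular to PN, so PN runs at -162.4°; with |PN| = 19.7, N = (-22.23, -1.507). PN ⟂ NK, so NK runs at -72.40°; with |NK| = 12.2, K = (-18.54, -13.14). Then |SK| = |K − S| = 23.30.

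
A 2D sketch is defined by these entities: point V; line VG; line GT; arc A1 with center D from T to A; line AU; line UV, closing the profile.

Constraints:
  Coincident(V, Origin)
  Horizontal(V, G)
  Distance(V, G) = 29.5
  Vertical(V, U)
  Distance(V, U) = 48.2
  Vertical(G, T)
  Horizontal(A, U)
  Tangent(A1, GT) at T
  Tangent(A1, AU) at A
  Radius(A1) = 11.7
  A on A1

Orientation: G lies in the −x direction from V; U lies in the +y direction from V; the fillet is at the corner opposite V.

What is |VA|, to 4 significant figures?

51.38

V is at the origin; V and G share the same y with |VG| = 29.5 and G on the −x side, so G = (-29.50, 0.000). VU is vertical with |VU| = 48.2 and U on the +y side, so U = (0.000, 48.20). The virtual corner opposite V is at (-29.50, 48.20). The tangent condition forces DT to be normal to GT and the tangent condition forces DA to be normal to AU, with radius 11.7, so the center D sits 11.7 in from both sides at D = (-17.80, 36.50). That places the tangent points at T = (-29.50, 36.50) on GT and A = (-17.80, 48.20) on AU. Then |VA| = |A − V| = 51.38.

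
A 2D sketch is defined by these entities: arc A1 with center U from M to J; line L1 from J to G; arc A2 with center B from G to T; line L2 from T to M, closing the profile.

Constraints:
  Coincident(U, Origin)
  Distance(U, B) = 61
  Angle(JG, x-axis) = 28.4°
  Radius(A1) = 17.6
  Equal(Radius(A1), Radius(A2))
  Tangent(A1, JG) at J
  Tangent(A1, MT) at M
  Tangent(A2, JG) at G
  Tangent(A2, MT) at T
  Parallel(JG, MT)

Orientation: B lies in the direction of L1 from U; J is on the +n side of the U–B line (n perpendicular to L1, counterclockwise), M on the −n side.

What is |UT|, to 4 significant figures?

63.49

Tangency of A1 to both parallel lines with radius 17.6 puts J and M at U ± 17.6·n: J = (-8.371, 15.48), M = (8.371, -15.48). Equal radii place G and T the same way about B: G = B + 17.6·n = (45.29, 44.49), T = B − 17.6·n = (62.03, 13.53). Then |UT| = |T − U| = 63.49.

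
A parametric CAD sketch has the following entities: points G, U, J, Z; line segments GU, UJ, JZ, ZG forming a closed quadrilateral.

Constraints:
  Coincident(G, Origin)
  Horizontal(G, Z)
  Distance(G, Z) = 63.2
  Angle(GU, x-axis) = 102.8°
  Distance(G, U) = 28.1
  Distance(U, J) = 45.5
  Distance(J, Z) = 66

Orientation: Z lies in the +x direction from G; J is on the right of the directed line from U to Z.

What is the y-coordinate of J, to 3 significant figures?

-17.7

Checks: |UJ| = 45.50 ✓; |JZ| = 66.00 ✓.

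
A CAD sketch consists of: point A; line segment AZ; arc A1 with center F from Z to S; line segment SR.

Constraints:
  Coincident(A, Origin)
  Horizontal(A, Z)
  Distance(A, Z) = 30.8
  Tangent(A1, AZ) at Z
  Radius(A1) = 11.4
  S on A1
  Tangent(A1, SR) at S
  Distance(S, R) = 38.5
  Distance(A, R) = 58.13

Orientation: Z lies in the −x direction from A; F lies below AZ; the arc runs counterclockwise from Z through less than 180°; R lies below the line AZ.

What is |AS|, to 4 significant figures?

44.24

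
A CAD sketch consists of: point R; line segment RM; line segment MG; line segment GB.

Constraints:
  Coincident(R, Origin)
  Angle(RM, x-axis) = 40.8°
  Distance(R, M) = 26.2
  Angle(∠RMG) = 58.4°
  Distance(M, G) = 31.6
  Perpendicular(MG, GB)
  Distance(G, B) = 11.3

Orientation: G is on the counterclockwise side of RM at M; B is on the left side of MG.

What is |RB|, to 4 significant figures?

20.99

R is at the origin; RM runs at 40.8° with length 26.2, so M = 26.2·(cos 40.8°, sin 40.8°) = (19.83, 17.12). ∠RMG = 58.4°, so MG runs at 40.8° + (180° − 58.4°) = 162.4° from the x-axis; with |MG| = 31.6, G = M + 31.6·(cos 162.4°, sin 162.4°) = (-10.29, 26.67). MG ⟂ GB; with |GB| = 11.3 on the left of MG, B = G + 11.3·(-0.3024, -0.9532) = (-13.70, 15.90). Then |RB| = |B − R| = 20.99.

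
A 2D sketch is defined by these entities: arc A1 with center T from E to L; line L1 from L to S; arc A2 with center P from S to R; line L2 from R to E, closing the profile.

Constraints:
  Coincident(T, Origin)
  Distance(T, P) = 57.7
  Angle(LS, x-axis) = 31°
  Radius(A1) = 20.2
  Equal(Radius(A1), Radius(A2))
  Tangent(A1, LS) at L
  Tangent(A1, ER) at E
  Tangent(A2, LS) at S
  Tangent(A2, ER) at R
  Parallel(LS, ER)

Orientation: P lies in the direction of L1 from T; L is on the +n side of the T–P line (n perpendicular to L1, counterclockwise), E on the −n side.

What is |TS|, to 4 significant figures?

61.13

The slot axis is L1's direction at 31.0°, so u = (cos 31.0°, sin 31.0°) = (0.8572, 0.5150) and n = (−sin 31.0°, cos 31.0°) = (-0.5150, 0.8572). T is at the origin and P lies 57.7 along u from T, so P = 57.7·u = (49.46, 29.72). Tangency of A1 to both parallel lines with radius 20.2 puts L and E at T ± 20.2·n: L = (-10.40, 17.31), E = (10.40, -17.31). Equal radii place S and R the same way about P: S = P + 20.2·n = (39.05, 47.03), R = P − 20.2·n = (59.86, 12.40). Then |TS| = |S − T| = 61.13.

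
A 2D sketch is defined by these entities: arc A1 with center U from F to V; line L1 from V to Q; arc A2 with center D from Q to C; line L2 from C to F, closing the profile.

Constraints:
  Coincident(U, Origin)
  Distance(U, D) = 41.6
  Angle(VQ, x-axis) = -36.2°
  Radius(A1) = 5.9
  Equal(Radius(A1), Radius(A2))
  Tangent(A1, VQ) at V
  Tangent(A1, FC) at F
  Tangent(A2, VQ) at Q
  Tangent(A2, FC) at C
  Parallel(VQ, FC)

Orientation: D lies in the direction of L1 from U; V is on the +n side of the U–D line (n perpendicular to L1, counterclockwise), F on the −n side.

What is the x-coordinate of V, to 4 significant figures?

3.485

The slot axis is L1's direction at -36.2°, so u = (cos -36.2°, sin -36.2°) = (0.8070, -0.5906) and n = (−sin -36.2°, cos -36.2°) = (0.5906, 0.8070). U is at the origin and D lies 41.6 along u from U, so D = 41.6·u = (33.57, -24.57). Tangency of A1 to both parallel lines with radius 5.9 puts V and F at U ± 5.9·n: V = (3.485, 4.761), F = (-3.485, -4.761). So V.x = 3.485.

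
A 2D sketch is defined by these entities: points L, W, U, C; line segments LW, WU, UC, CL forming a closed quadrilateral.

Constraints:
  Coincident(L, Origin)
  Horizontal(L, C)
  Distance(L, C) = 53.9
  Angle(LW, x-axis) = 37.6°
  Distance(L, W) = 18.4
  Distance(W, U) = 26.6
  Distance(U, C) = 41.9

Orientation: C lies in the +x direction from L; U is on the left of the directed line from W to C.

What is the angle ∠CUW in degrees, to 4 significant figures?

69.22°

L is at the origin; L and C share the same y with |LC| = 53.9 and C in +x, so C = (53.9, 0). LW runs at 37.6° with |LW| = 18.4, so W = (14.58, 11.23). U is determined by |WU| = 26.6 and |UC| = 41.9 together: it lies at the intersection of circle(W, 26.6) and circle(C, 41.9). With |WC| = 40.89, the foot of the radical line on WC is 7.632 from W and the perpendicular offset is √(26.6² − 7.632²) = 25.48. Taking the left-of-WC solution: U = (28.91, 33.63).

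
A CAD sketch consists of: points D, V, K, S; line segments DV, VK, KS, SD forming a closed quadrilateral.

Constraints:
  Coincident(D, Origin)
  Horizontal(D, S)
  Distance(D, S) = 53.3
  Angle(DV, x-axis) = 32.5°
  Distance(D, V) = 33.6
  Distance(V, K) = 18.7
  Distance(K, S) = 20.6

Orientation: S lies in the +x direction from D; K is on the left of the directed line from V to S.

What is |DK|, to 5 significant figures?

50.900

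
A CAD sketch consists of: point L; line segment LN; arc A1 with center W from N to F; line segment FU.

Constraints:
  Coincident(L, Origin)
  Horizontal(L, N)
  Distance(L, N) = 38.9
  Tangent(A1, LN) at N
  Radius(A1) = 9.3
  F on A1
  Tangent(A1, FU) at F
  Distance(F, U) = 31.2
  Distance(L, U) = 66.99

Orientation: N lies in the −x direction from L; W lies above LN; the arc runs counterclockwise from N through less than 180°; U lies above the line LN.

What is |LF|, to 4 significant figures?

36.44

Checks: |WF| = 9.300 ✓; ∠(WF, FU) = 90.00° ✓; |FU| = 31.20 ✓; |LU| = 66.99 ✓.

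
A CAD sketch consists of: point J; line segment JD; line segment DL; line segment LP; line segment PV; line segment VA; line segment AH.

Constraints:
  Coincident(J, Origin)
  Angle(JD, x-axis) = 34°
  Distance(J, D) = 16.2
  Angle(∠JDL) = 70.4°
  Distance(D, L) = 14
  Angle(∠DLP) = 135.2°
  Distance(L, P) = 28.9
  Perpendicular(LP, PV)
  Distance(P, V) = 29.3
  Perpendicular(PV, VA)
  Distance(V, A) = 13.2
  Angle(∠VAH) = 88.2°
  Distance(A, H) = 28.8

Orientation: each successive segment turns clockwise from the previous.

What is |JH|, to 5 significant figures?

20.239

J is at the origin; JD runs at 34.0° with length 16.2, so D = (13.430, 9.0589). ∠JDL = 70.4° gives DL at -75.600° from the x-axis; with |DL| = 14.0, L = (16.912, -4.5012). ∠DLP = 135.2° gives LP at -120.40° from the x-axis; with |LP| = 28.9, P = (2.2877, -29.428). LP ⟂ PV, so PV runs at 149.60°; with |PV| = 29.3, V = (-22.984, -14.601). PV is perpendicular to VA, so VA runs at 59.600°; with |VA| = 13.2, A = (-16.304, -3.2159). ∠VAH = 88.2° gives AH at -32.200° from the x-axis; with |AH| = 28.8, H = (8.0660, -18.563). Then |JH| = |H − J| = 20.239.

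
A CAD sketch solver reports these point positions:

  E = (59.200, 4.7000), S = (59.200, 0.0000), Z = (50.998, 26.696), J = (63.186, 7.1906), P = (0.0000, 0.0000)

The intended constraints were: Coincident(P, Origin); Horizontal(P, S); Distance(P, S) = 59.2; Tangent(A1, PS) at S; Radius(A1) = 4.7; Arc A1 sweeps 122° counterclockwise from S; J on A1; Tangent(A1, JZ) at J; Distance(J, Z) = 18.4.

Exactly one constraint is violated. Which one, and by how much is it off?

Distance(J, Z) = 18.4 — off by 4.60.

P = (0.00, 0.00) ✓; P.y = 0.00, S.y = 0.00 ✓; |PS| = 59.20 ✓; ∠(ES, SP) = 90.00° ✓; |ES| = 4.700 ✓; bearing(E→J) − bearing(E→S) = 122.0° ✓; |EJ| = 4.700 ✓; ∠(EJ, JZ) = 90.00° ✓; |JZ| = 23.00 ✗.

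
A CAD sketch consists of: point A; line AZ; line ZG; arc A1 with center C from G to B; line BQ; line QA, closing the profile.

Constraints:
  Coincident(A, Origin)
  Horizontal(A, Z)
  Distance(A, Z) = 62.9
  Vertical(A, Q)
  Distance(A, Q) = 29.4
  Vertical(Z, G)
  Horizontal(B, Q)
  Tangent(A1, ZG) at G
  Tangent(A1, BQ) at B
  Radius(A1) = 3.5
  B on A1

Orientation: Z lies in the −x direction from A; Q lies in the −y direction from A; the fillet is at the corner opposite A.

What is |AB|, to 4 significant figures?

66.28

The virtual corner opposite A is at (-62.90, -29.40). The tangent condition forces CG to be normal to ZG and the tangent condition forces CB to be normal to BQ, with radius 3.5, so the center C sits 3.5 in from both sides at C = (-59.40, -25.90). That places the tangent points at G = (-62.90, -25.90) on ZG and B = (-59.40, -29.40) on BQ. Then |AB| = |B − A| = 66.28.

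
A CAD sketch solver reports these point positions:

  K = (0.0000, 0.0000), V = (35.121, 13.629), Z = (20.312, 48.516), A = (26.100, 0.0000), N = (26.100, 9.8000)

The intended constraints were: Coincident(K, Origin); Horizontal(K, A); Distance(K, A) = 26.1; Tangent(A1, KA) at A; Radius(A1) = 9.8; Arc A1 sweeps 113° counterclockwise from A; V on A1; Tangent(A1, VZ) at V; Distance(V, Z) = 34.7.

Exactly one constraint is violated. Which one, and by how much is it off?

Distance(V, Z) = 34.7 — off by 3.20.

K = (0.00, 0.00) ✓; K.y = 0.00, A.y = 0.00 ✓; |KA| = 26.10 ✓; ∠(NA, AK) = 90.00° ✓; |NA| = 9.800 ✓; bearing(N→V) − bearing(N→A) = 113.0° ✓; |NV| = 9.800 ✓; ∠(NV, VZ) = 90.00° ✓; |VZ| = 37.90 ✗.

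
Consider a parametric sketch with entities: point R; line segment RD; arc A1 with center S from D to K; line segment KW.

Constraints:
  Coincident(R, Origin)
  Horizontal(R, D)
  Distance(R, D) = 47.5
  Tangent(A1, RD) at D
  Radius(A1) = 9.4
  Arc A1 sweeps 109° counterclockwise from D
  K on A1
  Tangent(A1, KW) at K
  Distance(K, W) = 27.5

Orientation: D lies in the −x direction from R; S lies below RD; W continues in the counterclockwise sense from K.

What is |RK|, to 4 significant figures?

57.75

R is at the origin; R and D share the same y with |RD| = 47.5 and D on the −x side, so D = (-47.50, 0.000). Tangency of A1 to RD means the radius SD is perpendicular to RD, so S = D + (0, -9.4) = (-47.50, -9.400). On A1, D sits at bearing 90° from S; a 109° counterclockwise sweep puts K at bearing 199°, so K = S + 9.4·(cos 199°, sin 199°) = (-56.39, -12.46). Then |RK| = |K − R| = 57.75.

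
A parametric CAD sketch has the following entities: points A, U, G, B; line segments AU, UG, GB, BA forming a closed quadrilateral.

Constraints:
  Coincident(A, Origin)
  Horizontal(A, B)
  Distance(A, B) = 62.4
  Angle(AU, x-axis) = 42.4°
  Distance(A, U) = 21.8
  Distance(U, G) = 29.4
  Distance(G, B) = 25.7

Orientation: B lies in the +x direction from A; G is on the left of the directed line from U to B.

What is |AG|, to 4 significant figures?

49.03

Checks: |UG| = 29.40 ✓; |GB| = 25.70 ✓.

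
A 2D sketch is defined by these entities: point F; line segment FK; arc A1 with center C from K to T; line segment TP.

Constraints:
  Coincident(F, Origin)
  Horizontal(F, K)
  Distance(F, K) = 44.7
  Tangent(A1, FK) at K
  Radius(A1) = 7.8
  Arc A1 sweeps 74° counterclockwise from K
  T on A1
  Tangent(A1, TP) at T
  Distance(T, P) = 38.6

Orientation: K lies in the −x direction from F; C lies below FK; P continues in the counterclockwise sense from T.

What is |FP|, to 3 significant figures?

76.0

On A1, K sits at bearing 90° from C; a 74° counterclockwise sweep puts T at bearing 164°, so T = C + 7.8·(cos 164°, sin 164°) = (-52.2, -5.65). Tangency of A1 to TP means the radius CT is perpendicular to TP, so TP runs along (−sin 164°, cos 164°); with |TP| = 38.6, P = (-62.8, -42.8). Then |FP| = |P − F| = 76.0.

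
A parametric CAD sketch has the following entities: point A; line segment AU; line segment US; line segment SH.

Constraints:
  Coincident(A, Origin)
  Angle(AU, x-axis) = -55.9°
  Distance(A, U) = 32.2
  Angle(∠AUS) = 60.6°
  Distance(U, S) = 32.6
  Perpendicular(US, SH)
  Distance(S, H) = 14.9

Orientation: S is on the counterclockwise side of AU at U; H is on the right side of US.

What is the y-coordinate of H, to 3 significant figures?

-4.14

A is at the origin; AU runs at -55.9° with length 32.2, so U = 32.2·(cos -55.9°, sin -55.9°) = (18.1, -26.7). ∠AUS = 60.6°, so US runs at -55.9° + (180° − 60.6°) = 63.5° from the x-axis; with |US| = 32.6, S = U + 32.6·(cos 63.5°, sin 63.5°) = (32.6, 2.51). The perpendicularity gives SH at right angles to US; with |SH| = 14.9 on the right of US, H = S + 14.9·(0.895, -0.446) = (45.9, -4.14). So H.y = -4.14.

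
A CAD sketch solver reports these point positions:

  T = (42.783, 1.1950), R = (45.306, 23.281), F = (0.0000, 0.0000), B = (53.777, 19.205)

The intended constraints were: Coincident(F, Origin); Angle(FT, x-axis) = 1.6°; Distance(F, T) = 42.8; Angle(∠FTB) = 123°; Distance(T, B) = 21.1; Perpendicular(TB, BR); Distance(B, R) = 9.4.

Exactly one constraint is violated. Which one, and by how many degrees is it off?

Perpendicular(TB, BR) — off by 5.71°.

F = (0.00, 0.00) ✓; FT at 1.600° ✓; |FT| = 42.80 ✓; ∠FTB = 123.0° ✓; |TB| = 21.10 ✓; ∠(TB, BR) = 95.71° ✗; |BR| = 9.401 ✓.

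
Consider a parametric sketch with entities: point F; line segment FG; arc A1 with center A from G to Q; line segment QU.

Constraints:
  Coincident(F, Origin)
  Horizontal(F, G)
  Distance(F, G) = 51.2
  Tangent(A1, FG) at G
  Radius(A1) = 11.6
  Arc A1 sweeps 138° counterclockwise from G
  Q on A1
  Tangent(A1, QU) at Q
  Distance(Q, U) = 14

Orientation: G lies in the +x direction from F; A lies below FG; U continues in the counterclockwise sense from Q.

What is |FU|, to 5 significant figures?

61.436

On A1, G sits at bearing 90° from A; a 138° counterclockwise sweep puts Q at bearing 228°, so Q = A + 11.6·(cos 228°, sin 228°) = (43.438, -20.220). The tangent condition forces AQ to be normal to QU, so QU runs along (−sin 228°, cos 228°); with |QU| = 14.0, U = (53.842, -29.588). Then |FU| = |U − F| = 61.436.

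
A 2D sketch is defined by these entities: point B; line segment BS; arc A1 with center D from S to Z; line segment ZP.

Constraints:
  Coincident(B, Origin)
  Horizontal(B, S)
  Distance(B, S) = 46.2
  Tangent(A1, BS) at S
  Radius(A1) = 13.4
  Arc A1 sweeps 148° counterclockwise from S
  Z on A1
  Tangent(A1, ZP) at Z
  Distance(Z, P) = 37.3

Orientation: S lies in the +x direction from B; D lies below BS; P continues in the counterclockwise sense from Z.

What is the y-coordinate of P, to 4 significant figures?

-44.53

B is at the origin; B and S share the same y with |BS| = 46.2 and S on the +x side, so S = (46.20, 0.000). Since A1 is tangent to BS there, DS ⟂ BS, so D = S + (0, -13.4) = (46.20, -13.40). On A1, S sits at bearing 90° from D; a 148° counterclockwise sweep puts Z at bearing 238°, so Z = D + 13.4·(cos 238°, sin 238°) = (39.10, -24.76). Tangency of A1 to ZP means the radius DZ is perpendicular to ZP, so ZP runs along (−sin 238°, cos 238°); with |ZP| = 37.3, P = (70.73, -44.53). So P.y = -44.53.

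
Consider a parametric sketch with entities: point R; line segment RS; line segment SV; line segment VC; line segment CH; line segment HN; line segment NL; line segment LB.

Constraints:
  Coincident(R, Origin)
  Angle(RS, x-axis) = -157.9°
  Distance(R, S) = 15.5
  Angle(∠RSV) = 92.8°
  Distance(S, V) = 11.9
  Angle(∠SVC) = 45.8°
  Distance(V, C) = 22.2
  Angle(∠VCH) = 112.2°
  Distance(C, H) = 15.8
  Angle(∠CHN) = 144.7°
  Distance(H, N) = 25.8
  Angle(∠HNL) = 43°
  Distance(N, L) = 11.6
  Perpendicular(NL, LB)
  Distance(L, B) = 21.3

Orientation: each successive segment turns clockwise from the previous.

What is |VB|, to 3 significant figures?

39.9

R is at the origin; RS runs at -157.9° with length 15.5, so S = (-14.4, -5.83). ∠RSV = 92.8° gives SV at 115° from the x-axis; with |SV| = 11.9, V = (-19.4, 4.96). ∠SVC = 45.8° gives VC at -19.3° from the x-axis; with |VC| = 22.2, C = (1.58, -2.38). ∠VCH = 112.2° gives CH at -87.1° from the x-axis; with |CH| = 15.8, H = (2.38, -18.2). ∠CHN = 144.7° gives HN at -122° from the x-axis; with |HN| = 25.8, N = (-11.4, -39.9). ∠HNL = 43.0° gives NL at 101° from the x-axis; with |NL| = 11.6, L = (-13.6, -28.5). The perpendicularity gives LB at right angles to NL, so LB runs at 10.6°; with |LB| = 21.3, B = (7.36, -24.6). Then |VB| = |B − V| = 39.9.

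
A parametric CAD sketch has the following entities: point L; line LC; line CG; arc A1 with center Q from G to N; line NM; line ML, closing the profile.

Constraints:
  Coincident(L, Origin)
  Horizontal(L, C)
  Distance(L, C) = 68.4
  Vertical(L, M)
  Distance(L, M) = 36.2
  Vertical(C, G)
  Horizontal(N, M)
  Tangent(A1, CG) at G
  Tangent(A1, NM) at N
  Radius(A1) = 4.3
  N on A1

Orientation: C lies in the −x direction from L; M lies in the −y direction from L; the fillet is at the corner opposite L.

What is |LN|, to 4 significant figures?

73.62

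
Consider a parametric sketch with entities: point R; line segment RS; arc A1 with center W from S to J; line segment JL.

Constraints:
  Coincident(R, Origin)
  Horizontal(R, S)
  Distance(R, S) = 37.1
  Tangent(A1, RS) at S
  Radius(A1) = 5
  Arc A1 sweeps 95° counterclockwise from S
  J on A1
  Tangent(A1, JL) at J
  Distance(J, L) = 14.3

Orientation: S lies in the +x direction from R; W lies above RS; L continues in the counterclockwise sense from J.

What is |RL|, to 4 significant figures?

45.33

R is at the origin; RS is horizontal with |RS| = 37.1 and S on the +x side, so S = (37.10, 0.000). The tangent condition forces WS to be normal to RS, so W = S + (0, 5) = (37.10, 5.000). On A1, S sits at bearing -90° from W; a 95° counterclockwise sweep puts J at bearing 5°, so J = W + 5.0·(cos 5°, sin 5°) = (42.08, 5.436). The tangent condition forces WJ to be normal to JL, so JL runs along (−sin 5°, cos 5°); with |JL| = 14.3, L = (40.83, 19.68). Then |RL| = |L − R| = 45.33.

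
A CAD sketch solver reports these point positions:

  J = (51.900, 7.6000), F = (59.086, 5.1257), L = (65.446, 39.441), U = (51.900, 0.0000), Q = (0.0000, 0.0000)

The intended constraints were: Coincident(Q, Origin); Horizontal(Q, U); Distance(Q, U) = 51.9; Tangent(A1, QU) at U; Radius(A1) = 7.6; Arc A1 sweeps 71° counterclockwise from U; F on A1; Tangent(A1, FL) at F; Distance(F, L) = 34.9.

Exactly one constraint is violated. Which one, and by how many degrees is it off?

Tangent(A1, FL) at F — off by 8.50°.

Q = (0.00, 0.00) ✓; Q.y = 0.00, U.y = 0.00 ✓; |QU| = 51.90 ✓; ∠(JU, UQ) = 90.00° ✓; |JU| = 7.600 ✓; bearing(J→F) − bearing(J→U) = 71.00° ✓; |JF| = 7.600 ✓; ∠(JF, FL) = 81.50° ✗; |FL| = 34.90 ✓.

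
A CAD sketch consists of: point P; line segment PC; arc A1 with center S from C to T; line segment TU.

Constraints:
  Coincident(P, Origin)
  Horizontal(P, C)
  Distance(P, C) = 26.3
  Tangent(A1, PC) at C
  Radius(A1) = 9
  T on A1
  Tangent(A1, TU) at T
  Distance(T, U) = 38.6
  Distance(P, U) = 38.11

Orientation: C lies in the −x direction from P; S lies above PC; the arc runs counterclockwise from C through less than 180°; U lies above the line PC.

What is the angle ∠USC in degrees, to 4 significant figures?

137.3°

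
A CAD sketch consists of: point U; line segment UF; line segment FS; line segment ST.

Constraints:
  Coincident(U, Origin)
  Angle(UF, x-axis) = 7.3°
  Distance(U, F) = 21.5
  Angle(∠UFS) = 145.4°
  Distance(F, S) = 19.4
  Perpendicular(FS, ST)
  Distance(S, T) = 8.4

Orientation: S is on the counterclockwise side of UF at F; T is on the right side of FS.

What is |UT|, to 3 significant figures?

42.4

U is at the origin; UF runs at 7.3° with length 21.5, so F = 21.5·(cos 7.3°, sin 7.3°) = (21.3, 2.73). ∠UFS = 145.4°, so FS runs at 7.3° + (180° − 145.4°) = 41.9° from the x-axis; with |FS| = 19.4, S = F + 19.4·(cos 41.9°, sin 41.9°) = (35.8, 15.7). FS ⟂ ST; with |ST| = 8.4 on the right of FS, T = S + 8.4·(0.668, -0.744) = (41.4, 9.44). Then |UT| = |T − U| = 42.4.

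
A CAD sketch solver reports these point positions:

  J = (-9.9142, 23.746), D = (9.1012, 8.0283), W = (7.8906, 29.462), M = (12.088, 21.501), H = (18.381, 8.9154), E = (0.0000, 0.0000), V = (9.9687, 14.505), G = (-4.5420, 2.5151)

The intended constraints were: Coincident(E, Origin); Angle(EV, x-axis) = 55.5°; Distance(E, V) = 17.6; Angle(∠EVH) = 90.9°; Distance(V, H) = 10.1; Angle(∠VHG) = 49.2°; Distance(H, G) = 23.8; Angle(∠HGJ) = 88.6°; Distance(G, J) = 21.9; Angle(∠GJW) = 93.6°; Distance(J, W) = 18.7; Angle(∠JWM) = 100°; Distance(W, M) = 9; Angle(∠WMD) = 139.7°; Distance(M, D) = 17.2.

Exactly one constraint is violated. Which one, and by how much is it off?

Distance(M, D) = 17.2 — off by 3.40.

E = (0.00, 0.00) ✓; EV at 55.50° ✓; |EV| = 17.60 ✓; ∠EVH = 90.90° ✓; |VH| = 10.10 ✓; ∠VHG = 49.20° ✓; |HG| = 23.80 ✓; ∠HGJ = 88.60° ✓; |GJ| = 21.90 ✓; ∠GJW = 93.60° ✓; |JW| = 18.70 ✓; ∠JWM = 100.0° ✓; |WM| = 9.000 ✓; ∠WMD = 139.7° ✓; |MD| = 13.80 ✗.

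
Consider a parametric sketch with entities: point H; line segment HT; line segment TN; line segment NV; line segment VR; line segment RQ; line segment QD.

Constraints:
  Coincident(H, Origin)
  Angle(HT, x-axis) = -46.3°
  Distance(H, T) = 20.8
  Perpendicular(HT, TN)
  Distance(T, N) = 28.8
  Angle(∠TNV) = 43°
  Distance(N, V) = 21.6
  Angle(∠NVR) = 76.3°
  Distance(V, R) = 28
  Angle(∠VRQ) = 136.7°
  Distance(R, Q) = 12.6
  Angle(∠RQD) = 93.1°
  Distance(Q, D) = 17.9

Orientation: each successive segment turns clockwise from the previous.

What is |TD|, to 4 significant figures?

27.21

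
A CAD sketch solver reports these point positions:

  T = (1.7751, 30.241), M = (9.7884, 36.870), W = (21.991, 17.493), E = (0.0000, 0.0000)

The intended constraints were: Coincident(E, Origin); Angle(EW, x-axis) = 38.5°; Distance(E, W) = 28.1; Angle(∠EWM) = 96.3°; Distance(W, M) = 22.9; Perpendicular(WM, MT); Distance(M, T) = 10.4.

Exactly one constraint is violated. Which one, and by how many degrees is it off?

Perpendicular(WM, MT) — off by 7.40°.

E = (0.00, 0.00) ✓; EW at 38.50° ✓; |EW| = 28.10 ✓; ∠EWM = 96.30° ✓; |WM| = 22.90 ✓; ∠(WM, MT) = 97.40° ✗; |MT| = 10.40 ✓.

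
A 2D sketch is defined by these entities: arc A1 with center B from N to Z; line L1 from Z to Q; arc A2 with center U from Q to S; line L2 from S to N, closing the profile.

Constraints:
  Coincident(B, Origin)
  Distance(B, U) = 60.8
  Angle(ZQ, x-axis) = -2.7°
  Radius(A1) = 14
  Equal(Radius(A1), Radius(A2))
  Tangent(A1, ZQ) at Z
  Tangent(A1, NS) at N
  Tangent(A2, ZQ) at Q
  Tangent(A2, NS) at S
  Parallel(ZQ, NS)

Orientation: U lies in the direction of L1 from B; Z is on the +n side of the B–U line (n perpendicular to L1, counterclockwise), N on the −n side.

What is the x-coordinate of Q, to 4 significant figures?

61.39

Tangency of A1 to both parallel lines with radius 14.0 puts Z and N at B ± 14.0·n: Z = (0.6595, 13.98), N = (-0.6595, -13.98). Equal radii place Q and S the same way about U: Q = U + 14.0·n = (61.39, 11.12), S = U − 14.0·n = (60.07, -16.85). So Q.x = 61.39.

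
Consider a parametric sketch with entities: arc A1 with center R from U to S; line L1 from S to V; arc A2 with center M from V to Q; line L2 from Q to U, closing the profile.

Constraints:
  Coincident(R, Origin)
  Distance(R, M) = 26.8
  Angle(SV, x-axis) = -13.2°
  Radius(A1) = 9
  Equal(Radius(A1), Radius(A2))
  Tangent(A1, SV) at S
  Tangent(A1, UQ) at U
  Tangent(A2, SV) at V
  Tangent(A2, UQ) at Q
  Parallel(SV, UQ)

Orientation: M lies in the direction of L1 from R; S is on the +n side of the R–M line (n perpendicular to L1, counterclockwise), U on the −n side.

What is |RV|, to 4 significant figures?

28.27

The slot axis is L1's direction at -13.2°, so u = (cos -13.2°, sin -13.2°) = (0.9736, -0.2284) and n = (−sin -13.2°, cos -13.2°) = (0.2284, 0.9736). R is at the origin and M lies 26.8 along u from R, so M = 26.8·u = (26.09, -6.120). Tangency of A1 to both parallel lines with radius 9.0 puts S and U at R ± 9.0·n: S = (2.055, 8.762), U = (-2.055, -8.762). Equal radii place V and Q the same way about M: V = M + 9.0·n = (28.15, 2.642), Q = M − 9.0·n = (24.04, -14.88). Then |RV| = |V − R| = 28.27.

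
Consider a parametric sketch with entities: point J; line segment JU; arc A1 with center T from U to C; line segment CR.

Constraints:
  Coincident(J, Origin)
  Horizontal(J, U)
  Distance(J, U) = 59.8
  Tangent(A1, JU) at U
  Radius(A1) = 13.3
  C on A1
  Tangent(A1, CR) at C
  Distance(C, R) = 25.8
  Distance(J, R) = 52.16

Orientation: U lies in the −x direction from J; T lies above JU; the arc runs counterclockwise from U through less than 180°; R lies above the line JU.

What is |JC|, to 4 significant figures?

48.01

J is at the origin; JU is horizontal with |JU| = 59.8 and U on the −x side, so U = (-59.80, 0.000). The tangent condition forces TU to be normal to JU, so T = U + (0, 13.3) = (-59.80, 13.30). Since TC ⟂ CR (tangency), |TR| = √(13.3² + 25.8²) = 29.03 regardless of where C sits on A1. So R lies on both circle(J, 52.16) and circle(T, 29.03); the above-JU intersection is R = (-39.51, 34.06). C is the foot of the tangent from R: C = (-47.09, 9.393).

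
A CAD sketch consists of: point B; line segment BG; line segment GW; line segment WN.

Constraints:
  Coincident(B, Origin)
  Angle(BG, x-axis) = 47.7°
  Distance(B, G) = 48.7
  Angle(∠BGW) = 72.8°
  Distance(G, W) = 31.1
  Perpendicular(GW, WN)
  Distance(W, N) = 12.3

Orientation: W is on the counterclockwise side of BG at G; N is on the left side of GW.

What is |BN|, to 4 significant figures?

38.08

B is at the origin; BG runs at 47.7° with length 48.7, so G = 48.7·(cos 47.7°, sin 47.7°) = (32.78, 36.02). ∠BGW = 72.8°, so GW runs at 47.7° + (180° − 72.8°) = 154.9° from the x-axis; with |GW| = 31.1, W = G + 31.1·(cos 154.9°, sin 154.9°) = (4.613, 49.21). The perpendicularity gives WN at right angles to GW; with |WN| = 12.3 on the left of GW, N = W + 12.3·(-0.4242, -0.9056) = (-0.6051, 38.07). Then |BN| = |N − B| = 38.08.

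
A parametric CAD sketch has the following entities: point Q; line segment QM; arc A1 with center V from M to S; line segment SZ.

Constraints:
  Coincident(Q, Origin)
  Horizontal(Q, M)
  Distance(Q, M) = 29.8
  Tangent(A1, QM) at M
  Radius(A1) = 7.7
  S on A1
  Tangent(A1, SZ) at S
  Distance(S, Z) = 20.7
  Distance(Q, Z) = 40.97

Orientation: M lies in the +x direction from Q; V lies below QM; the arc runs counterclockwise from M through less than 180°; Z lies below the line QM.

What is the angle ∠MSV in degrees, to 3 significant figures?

36.9°

Checks: |VS| = 7.700 ✓; ∠(VS, SZ) = 90.00° ✓; |SZ| = 20.70 ✓; |QZ| = 40.97 ✓.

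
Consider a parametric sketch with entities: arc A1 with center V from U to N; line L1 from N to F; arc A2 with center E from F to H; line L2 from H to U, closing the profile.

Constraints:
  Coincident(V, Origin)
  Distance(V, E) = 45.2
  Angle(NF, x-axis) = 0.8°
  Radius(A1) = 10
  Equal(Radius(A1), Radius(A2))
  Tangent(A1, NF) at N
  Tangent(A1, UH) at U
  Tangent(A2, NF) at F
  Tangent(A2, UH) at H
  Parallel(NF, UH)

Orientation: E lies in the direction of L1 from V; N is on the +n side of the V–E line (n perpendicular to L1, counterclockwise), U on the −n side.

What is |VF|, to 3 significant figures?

46.3

Tangency of A1 to both parallel lines with radius 10.0 puts N and U at V ± 10.0·n: N = (-0.140, 10.0), U = (0.140, -10.0). Equal radii place F and H the same way about E: F = E + 10.0·n = (45.1, 10.6), H = E − 10.0·n = (45.3, -9.37). Then |VF| = |F − V| = 46.3.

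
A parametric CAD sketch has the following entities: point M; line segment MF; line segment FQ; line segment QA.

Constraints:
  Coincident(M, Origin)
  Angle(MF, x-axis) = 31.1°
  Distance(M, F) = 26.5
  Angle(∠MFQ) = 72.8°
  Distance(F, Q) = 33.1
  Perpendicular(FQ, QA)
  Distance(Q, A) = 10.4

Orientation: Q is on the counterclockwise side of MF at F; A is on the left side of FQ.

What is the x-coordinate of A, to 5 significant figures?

-8.9410

M is at the origin; MF runs at 31.1° with length 26.5, so F = 26.5·(cos 31.1°, sin 31.1°) = (22.691, 13.688). ∠MFQ = 72.8°, so FQ runs at 31.1° + (180° − 72.8°) = 138.30° from the x-axis; with |FQ| = 33.1, Q = F + 33.1·(cos 138.30°, sin 138.30°) = (-2.0226, 35.707). FQ is perpendicular to QA; with |QA| = 10.4 on the left of FQ, A = Q + 10.4·(-0.66523, -0.74664) = (-8.9410, 27.942). So A.x = -8.9410.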